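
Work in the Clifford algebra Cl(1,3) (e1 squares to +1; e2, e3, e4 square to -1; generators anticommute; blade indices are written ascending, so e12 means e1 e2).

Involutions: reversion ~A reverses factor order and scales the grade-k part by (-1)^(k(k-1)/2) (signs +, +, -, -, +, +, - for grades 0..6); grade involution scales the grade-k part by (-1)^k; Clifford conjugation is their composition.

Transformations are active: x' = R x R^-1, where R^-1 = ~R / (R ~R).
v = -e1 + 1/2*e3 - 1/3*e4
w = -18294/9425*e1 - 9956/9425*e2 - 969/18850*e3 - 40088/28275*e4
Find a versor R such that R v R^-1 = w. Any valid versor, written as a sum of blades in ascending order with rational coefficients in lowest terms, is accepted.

Sketch: the shared square 23/36 makes R = v + w = -27719/9425*e1 - 9956/9425*e2 + 4228/9425*e3 - 49513/28275*e4 the natural versor; its sandwich fixes that direction, negates (v - w)/2, and sends v to w.
Answer: -27719/9425*e1 - 9956/9425*e2 + 4228/9425*e3 - 49513/28275*e4


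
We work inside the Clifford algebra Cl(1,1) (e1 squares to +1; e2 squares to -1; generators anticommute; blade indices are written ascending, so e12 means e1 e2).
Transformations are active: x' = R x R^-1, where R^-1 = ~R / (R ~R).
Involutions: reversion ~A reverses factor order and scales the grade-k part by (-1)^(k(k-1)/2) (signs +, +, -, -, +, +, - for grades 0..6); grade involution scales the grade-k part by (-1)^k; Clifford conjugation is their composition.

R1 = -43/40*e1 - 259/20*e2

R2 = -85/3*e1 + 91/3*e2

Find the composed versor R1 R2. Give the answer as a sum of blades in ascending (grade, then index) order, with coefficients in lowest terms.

Distribute over the terms of R1 (each basis-blade product reordered to ascending indices, repeated generators contracted through their squares):
(-43/40*e1) R2 = 731/24 - 3913/120*e12
(-259/20*e2) R2 = 23569/60 - 4403/12*e12
Summing the partial products and collecting blades:
Answer: 16931/40 - 15981/40*e12


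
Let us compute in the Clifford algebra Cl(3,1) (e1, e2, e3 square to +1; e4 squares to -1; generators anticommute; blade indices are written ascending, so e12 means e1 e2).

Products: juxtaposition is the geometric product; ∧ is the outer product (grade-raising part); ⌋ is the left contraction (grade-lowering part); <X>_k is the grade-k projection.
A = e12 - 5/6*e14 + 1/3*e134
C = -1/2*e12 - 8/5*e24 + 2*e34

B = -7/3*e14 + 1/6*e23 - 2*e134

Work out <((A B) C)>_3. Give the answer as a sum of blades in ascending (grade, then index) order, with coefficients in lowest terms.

step 1: 23/18 - 8/9*e3 + 1/6*e13 + 7/3*e24 - 1/18*e124 + 2*e234 - 5/36*e1234
step 2: -56/15 + 4/45*e1 + 4*e2 + 16/5*e3 - 65/36*e4 - 11/12*e12 - 2/9*e13 + 3/2*e14 + 55/12*e23 - 92/45*e24 + 179/72*e34 + 1/3*e123 + e134 - 64/45*e234 + 4/15*e1234
step 3: 1/3*e123 + e134 - 64/45*e234
Answer: 1/3*e123 + e134 - 64/45*e234


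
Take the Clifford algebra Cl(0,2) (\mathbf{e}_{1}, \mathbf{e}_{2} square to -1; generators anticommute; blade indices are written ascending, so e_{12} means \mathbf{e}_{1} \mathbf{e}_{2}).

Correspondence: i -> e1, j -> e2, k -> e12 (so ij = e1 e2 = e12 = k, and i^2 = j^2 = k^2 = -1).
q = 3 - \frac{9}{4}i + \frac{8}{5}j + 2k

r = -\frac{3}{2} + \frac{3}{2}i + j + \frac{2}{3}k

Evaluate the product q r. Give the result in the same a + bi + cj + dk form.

In blades: q = 3 - \frac{9}{4} e_{1} + \frac{8}{5} e_{2} + 2 e_{12}, r = -\frac{3}{2} + \frac{3}{2} e_{1} + e_{2} + \frac{2}{3} e_{12}.
Distribute q over r term by term (generator squares from the signature, products reordered to ascending indices): (3)*r = -\frac{9}{2} + \frac{9}{2} e_{1} + 3 e_{2} + 2 e_{12}; (-\frac{9}{4} e_{1})*r = \frac{27}{8} + \frac{27}{8} e_{1} + \frac{3}{2} e_{2} - \frac{9}{4} e_{12}; (\frac{8}{5} e_{2})*r = -\frac{8}{5} + \frac{16}{15} e_{1} - \frac{12}{5} e_{2} - \frac{12}{5} e_{12}; (2 e_{12})*r = -\frac{4}{3} - 2 e_{1} + 3 e_{2} - 3 e_{12}.
Sum: -\frac{487}{120} + \frac{833}{120} e_{1} + \frac{51}{10} e_{2} - \frac{113}{20} e_{12}; translating back through the correspondence:
Answer: -\frac{487}{120} + \frac{833}{120}i + \frac{51}{10}j - \frac{113}{20}k


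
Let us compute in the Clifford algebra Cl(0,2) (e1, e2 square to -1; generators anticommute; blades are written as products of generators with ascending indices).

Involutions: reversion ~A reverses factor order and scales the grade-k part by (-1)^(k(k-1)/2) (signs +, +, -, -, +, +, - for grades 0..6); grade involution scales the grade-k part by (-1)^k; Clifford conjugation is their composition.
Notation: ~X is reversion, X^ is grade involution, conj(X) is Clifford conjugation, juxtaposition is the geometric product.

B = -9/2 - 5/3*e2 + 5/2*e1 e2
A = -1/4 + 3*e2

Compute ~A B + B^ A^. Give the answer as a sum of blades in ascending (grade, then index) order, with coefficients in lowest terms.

first term: 49/8 + 15/2*e1 - 157/12*e2 - 5/8*e1 e2
second term: 49/8 + 15/2*e1 + 157/12*e2 - 5/8*e1 e2
Answer: 49/4 + 15*e1 - 5/4*e1 e2


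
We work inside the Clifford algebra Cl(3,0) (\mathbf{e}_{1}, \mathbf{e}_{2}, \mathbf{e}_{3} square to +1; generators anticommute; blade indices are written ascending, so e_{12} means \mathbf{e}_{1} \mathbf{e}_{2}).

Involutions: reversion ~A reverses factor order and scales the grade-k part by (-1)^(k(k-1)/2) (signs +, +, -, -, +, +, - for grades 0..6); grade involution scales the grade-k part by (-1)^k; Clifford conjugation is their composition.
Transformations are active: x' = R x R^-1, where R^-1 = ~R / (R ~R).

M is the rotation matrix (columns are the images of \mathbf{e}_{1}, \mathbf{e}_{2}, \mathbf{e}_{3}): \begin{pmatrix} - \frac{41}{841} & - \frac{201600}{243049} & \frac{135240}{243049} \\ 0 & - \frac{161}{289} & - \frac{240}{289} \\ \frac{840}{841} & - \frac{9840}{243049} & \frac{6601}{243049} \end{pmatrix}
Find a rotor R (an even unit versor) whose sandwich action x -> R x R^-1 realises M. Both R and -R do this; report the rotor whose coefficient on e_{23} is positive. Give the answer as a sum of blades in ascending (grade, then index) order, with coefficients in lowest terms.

Method: write R = a + b12*e_{12} + b13*e_{13} + b23*e_{23} with a^2 + b12^2 + b13^2 + b23^2 = 1 (so R^-1 = ~R). Expanding the columns R e_j ~R gives tr M = 4a^2 - 1 and, from the antisymmetric part, M21 - M12 = -4a*b12, M13 - M31 = 4a*b13, M32 - M23 = -4a*b23.
Here tr M = -\frac{140649}{243049}, so a^2 = (1 + tr M)/4 = \frac{25600}{243049} and a = ±\frac{160}{493}. Taking a = \frac{160}{493}: M21 - M12 = \frac{201600}{243049}, M13 - M31 = -\frac{107520}{243049}, M32 - M23 = \frac{192000}{243049}, giving b12 = -\frac{315}{493}, b13 = -\frac{168}{493}, b23 = -\frac{300}{493}, i.e. R = \frac{160}{493} - \frac{315}{493} e_{12} - \frac{168}{493} e_{13} - \frac{300}{493} e_{23}.
Its e_{23} coefficient is negative, so report the other preimage -R.
Answer: -\frac{160}{493} + \frac{315}{493} e_{12} + \frac{168}{493} e_{13} + \frac{300}{493} e_{23}. Why the constraint matters: R and -R act identically through the sandwich — M has trace -\frac{140649}{243049} either way — so only the sign condition on e_{23} picks one of the two preimages.


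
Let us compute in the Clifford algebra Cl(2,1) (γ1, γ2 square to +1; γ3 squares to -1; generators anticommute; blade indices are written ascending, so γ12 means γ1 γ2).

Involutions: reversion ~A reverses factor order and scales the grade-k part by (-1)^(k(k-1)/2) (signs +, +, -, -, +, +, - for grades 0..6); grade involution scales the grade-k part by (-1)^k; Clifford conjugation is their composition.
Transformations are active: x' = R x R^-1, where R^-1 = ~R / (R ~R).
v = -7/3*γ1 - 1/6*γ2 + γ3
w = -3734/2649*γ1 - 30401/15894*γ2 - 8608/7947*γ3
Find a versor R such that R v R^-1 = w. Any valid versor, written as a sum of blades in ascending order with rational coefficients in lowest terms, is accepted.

Why this works: both vectors square to 161/36, so q(v) = q(w) and R = v + w = -3305/883*γ1 - 16525/7947*γ2 - 661/7947*γ3 carries v to w — its own direction survives, the complement (v - w)/2 flips.
Answer: -3305/883*γ1 - 16525/7947*γ2 - 661/7947*γ3


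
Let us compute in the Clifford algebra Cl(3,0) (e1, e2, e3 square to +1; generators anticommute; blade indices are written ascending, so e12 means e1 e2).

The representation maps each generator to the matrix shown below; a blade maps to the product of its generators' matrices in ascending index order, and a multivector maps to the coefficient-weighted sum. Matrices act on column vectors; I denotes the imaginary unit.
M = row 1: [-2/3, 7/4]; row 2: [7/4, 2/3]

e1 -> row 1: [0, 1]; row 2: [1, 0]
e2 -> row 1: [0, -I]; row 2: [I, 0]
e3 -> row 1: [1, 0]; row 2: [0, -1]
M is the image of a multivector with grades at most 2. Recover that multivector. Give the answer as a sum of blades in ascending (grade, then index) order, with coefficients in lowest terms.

Method: 1, rho(e1), rho(e2), rho(e3) form a trace-orthogonal basis of the 2x2 complex matrices (tr(X Y) = 2 if X = Y, else 0), so M = m0*1 + m1*rho(e1) + m2*rho(e2) + m3*rho(e3) with m0 = tr(M)/2 = 0, m1 = tr(M rho(e1))/2 = 7/4, m2 = tr(M rho(e2))/2 = 0, m3 = tr(M rho(e3))/2 = -2/3.
Multiplying table entries, the bivector images are rho(e12) = I*rho(e3), rho(e13) = -I*rho(e2), rho(e23) = I*rho(e1); with real blade coefficients the real parts of m0..m3 are the coefficients of 1, e1, e2, e3 and the imaginary parts give the bivectors (e23: Im m1, e13: -Im m2, e12: Im m3).
Answer: 7/4*e1 - 2/3*e3


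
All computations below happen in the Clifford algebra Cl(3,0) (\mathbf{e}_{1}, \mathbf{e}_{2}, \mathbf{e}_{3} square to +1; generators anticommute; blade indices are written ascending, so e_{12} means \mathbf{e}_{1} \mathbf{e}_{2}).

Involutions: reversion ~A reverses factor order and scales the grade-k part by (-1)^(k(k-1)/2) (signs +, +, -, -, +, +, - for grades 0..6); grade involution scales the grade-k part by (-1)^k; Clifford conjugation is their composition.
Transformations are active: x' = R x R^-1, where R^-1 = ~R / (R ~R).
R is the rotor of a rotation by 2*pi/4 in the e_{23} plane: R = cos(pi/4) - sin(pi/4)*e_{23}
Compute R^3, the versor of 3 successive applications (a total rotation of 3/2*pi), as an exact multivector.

The rotor phase is half the rotation angle and phases add under composition, so 3 steps in the e_{23} plane accumulate phase 3*(pi/4) = \frac{3 \pi}{4}: R^3 = cos(\frac{3 \pi}{4}) - sin(\frac{3 \pi}{4})*e_{23}.
cos(\frac{3 \pi}{4}) = - \frac{\sqrt{2}}{2} and sin(\frac{3 \pi}{4}) = \frac{\sqrt{2}}{2}, so R^3 = - \frac{\sqrt{2}}{2} - \frac{\sqrt{2}}{2} e_{23}. The net rotation is 3/2*pi; the rotor keeps the half-angle phase exactly.
Answer: - \frac{\sqrt{2}}{2} - \frac{\sqrt{2}}{2} e_{23}


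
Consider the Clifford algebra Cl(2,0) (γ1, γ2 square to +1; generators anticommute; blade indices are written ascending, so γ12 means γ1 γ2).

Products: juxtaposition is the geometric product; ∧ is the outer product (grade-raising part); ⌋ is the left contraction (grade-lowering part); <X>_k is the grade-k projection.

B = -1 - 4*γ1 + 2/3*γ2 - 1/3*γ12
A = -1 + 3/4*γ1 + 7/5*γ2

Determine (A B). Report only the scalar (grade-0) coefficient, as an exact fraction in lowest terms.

step 1: -16/15 + 223/60*γ1 - 139/60*γ2 + 193/30*γ12
Answer: -16/15


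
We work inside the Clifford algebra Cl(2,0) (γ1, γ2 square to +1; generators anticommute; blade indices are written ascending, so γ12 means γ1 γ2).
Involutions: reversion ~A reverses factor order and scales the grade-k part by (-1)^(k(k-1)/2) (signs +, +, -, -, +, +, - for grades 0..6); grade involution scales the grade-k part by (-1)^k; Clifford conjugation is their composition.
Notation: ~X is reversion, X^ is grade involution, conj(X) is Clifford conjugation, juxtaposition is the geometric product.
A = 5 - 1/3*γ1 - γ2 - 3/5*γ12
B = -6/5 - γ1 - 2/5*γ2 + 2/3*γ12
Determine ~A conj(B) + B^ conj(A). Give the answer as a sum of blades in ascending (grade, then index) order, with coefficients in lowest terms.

first term: -19/3 + 373/75*γ1 + 127/45*γ2 - 239/75*γ12
second term: -17/3 + 377/75*γ1 + 53/45*γ2 + 87/25*γ12
Answer: -12 + 10*γ1 + 4*γ2 + 22/75*γ12


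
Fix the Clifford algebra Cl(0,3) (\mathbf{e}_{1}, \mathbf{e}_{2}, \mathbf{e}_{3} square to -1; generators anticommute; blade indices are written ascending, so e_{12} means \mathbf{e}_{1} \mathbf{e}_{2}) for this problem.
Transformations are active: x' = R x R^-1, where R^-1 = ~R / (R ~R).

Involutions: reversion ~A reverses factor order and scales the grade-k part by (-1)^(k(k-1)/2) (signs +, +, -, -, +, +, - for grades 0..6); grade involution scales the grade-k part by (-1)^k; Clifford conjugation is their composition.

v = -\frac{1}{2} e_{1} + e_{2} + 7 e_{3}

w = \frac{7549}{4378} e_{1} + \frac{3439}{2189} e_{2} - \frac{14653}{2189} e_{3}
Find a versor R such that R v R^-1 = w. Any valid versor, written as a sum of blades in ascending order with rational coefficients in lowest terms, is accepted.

Construction: equal norms (both -\frac{201}{4}) license R = v + w = \frac{2680}{2189} e_{1} + \frac{5628}{2189} e_{2} + \frac{670}{2189} e_{3} — nothing changes along that direction, while (v - w)/2 changes sign, so v maps onto w.
Answer: \frac{2680}{2189} e_{1} + \frac{5628}{2189} e_{2} + \frac{670}{2189} e_{3}


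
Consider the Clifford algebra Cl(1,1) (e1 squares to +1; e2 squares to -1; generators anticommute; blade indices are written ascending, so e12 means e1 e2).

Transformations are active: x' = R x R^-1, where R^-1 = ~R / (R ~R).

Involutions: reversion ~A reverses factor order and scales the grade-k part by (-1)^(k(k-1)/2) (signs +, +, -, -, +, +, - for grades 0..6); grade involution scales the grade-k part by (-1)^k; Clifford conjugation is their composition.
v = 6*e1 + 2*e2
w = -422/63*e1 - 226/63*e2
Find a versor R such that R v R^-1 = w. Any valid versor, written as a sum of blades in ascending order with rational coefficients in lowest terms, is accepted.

Construction: equal norms (both 32) license R = v + w = -44/63*e1 - 100/63*e2 — nothing changes along that direction, while (v - w)/2 changes sign, so v maps onto w.
Answer: -44/63*e1 - 100/63*e2


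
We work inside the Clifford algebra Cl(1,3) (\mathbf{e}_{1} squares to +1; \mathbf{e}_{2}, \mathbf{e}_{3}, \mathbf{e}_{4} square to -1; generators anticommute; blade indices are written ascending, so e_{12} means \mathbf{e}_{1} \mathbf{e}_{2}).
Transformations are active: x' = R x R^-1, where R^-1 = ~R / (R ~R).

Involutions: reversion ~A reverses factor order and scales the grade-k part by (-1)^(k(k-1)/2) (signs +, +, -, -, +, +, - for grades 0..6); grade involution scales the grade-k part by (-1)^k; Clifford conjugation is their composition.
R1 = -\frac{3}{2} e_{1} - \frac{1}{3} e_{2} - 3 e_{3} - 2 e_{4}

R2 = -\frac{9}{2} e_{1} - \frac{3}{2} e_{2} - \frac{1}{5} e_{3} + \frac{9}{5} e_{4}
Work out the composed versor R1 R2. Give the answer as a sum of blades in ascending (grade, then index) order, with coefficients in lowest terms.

Distribute over the terms of R1 (each basis-blade product reordered to ascending indices, repeated generators contracted through their squares):
(-\frac{3}{2} e_{1}) R2 = \frac{27}{4} + \frac{9}{4} e_{12} + \frac{3}{10} e_{13} - \frac{27}{10} e_{14}
(-\frac{1}{3} e_{2}) R2 = -\frac{1}{2} - \frac{3}{2} e_{12} + \frac{1}{15} e_{23} - \frac{3}{5} e_{24}
(-3 e_{3}) R2 = -\frac{3}{5} - \frac{27}{2} e_{13} - \frac{9}{2} e_{23} - \frac{27}{5} e_{34}
(-2 e_{4}) R2 = \frac{18}{5} - 9 e_{14} - 3 e_{24} - \frac{2}{5} e_{34}
Summing the partial products and collecting blades:
Answer: \frac{37}{4} + \frac{3}{4} e_{12} - \frac{66}{5} e_{13} - \frac{117}{10} e_{14} - \frac{133}{30} e_{23} - \frac{18}{5} e_{24} - \frac{29}{5} e_{34}


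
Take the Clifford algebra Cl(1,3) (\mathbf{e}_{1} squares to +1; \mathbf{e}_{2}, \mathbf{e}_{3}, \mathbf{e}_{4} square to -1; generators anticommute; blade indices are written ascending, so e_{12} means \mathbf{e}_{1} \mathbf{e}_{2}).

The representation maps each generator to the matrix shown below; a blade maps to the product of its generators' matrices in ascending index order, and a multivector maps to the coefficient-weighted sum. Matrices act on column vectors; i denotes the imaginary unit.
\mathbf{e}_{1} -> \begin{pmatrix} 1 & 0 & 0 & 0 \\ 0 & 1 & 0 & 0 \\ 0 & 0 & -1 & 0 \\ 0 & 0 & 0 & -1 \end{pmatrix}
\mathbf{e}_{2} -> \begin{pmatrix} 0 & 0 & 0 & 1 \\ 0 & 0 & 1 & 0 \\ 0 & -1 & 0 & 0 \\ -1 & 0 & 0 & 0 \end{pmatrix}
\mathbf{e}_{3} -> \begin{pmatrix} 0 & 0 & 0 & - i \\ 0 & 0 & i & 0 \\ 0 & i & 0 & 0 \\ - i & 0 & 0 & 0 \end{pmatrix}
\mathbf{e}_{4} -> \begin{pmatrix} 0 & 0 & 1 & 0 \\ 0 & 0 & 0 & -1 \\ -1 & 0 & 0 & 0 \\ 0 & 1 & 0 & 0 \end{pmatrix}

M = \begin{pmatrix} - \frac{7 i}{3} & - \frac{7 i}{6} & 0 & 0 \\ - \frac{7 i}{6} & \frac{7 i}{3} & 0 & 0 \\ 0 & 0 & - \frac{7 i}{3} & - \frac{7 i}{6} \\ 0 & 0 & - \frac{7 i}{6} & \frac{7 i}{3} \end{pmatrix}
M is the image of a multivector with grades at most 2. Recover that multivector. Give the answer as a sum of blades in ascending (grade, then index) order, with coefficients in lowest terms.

Method: the blade images are trace-orthogonal — tr(rho(e_A) rho(e_B)^-1) = 4 if A = B and 0 otherwise — and rho(e_A)^-1 = (e_A)^2 * rho(e_A) with (e_A)^2 = +1 or -1, so the coefficient of e_A in the preimage is (e_A)^2 * tr(M rho(e_A))/4.
Nonzero projections over blades of grade <= 2: e_{23}: (e_{23})^2 = -1, tr(M rho(e_{23})) = - \frac{28}{3}, coefficient \frac{7}{3}; e_{34}: (e_{34})^2 = -1, tr(M rho(e_{34})) = - \frac{14}{3}, coefficient \frac{7}{6}. Every other blade of grade <= 2 projects to 0.
Answer: \frac{7}{3} e_{23} + \frac{7}{6} e_{34}


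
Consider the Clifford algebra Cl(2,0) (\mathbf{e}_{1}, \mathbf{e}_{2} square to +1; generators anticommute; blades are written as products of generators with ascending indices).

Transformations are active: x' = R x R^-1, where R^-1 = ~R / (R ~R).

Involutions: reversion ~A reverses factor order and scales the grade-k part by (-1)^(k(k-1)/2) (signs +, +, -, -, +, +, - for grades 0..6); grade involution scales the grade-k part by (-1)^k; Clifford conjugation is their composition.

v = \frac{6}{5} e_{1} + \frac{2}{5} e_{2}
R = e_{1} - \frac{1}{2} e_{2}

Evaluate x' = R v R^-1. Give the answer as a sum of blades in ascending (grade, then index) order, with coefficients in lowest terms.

~R = e_{1} - \frac{1}{2} e_{2}, and R ~R = \frac{5}{4}, so R^-1 = ~R / (\frac{5}{4}).
R v = 1 + e_{1} e_{2}
Answer: \frac{2}{5} e_{1} - \frac{6}{5} e_{2}


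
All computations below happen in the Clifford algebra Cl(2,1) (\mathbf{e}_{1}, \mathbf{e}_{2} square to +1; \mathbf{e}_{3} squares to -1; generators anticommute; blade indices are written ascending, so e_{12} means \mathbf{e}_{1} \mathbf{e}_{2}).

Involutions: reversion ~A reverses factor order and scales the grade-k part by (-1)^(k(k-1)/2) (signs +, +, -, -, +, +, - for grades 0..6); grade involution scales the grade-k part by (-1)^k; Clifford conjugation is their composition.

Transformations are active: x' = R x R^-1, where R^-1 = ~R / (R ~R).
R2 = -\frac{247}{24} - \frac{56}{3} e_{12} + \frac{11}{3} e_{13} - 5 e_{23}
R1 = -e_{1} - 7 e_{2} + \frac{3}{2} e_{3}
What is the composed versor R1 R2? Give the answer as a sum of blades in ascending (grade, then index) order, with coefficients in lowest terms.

Distribute over the terms of R1 (each basis-blade product reordered to ascending indices, repeated generators contracted through their squares):
(-e_{1}) R2 = \frac{247}{24} e_{1} + \frac{56}{3} e_{2} - \frac{11}{3} e_{3} + 5 e_{123}
(-7 e_{2}) R2 = -\frac{392}{3} e_{1} + \frac{1729}{24} e_{2} + 35 e_{3} + \frac{77}{3} e_{123}
(\frac{3}{2} e_{3}) R2 = \frac{11}{2} e_{1} - \frac{15}{2} e_{2} - \frac{247}{16} e_{3} - 28 e_{123}
Summing the partial products and collecting blades:
Answer: -\frac{919}{8} e_{1} + \frac{1997}{24} e_{2} + \frac{763}{48} e_{3} + \frac{8}{3} e_{123}


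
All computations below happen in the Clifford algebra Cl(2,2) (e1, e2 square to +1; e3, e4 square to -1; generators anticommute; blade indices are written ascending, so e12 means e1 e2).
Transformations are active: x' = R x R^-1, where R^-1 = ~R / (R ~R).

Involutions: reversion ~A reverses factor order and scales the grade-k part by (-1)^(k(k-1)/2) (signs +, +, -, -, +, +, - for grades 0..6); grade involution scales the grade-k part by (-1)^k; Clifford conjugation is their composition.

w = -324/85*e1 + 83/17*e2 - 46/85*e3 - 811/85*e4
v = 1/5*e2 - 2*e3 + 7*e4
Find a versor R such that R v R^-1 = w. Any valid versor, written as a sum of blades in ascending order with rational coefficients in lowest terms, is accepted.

The midline construction: v and w both square to -1324/25, so reflecting in their sum -324/85*e1 + 432/85*e2 - 216/85*e3 - 216/85*e4 exchanges them.
Answer: -324/85*e1 + 432/85*e2 - 216/85*e3 - 216/85*e4


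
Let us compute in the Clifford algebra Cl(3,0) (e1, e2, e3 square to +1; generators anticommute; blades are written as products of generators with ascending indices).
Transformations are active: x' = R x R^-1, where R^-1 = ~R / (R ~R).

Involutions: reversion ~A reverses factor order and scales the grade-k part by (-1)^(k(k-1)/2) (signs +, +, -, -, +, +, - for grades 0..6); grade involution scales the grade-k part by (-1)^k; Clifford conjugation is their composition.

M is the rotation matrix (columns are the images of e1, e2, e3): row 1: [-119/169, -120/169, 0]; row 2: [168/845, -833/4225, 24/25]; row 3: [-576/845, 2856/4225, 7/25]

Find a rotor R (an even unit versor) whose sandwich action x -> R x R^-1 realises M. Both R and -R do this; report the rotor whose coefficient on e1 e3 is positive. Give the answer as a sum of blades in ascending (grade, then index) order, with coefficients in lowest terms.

Method: write R = a + b12*e1 e2 + b13*e1 e3 + b23*e2 e3 with a^2 + b12^2 + b13^2 + b23^2 = 1 (so R^-1 = ~R). Expanding the columns R e_j ~R gives tr M = 4a^2 - 1 and, from the antisymmetric part, M21 - M12 = -4a*b12, M13 - M31 = 4a*b13, M32 - M23 = -4a*b23.
Here tr M = -105/169, so a^2 = (1 + tr M)/4 = 16/169 and a = ±4/13. Taking a = 4/13: M21 - M12 = 768/845, M13 - M31 = 576/845, M32 - M23 = -48/169, giving b12 = -48/65, b13 = 36/65, b23 = 3/13, i.e. R = 4/13 - 48/65*e1 e2 + 36/65*e1 e3 + 3/13*e2 e3.
Its e1 e3 coefficient is already positive.
Answer: 4/13 - 48/65*e1 e2 + 36/65*e1 e3 + 3/13*e2 e3. Uniqueness: Spin(3) -> SO(3) maps R and -R to the same rotation of trace -105/169; fixing the sign of the e1 e3 coefficient removes the ambiguity.


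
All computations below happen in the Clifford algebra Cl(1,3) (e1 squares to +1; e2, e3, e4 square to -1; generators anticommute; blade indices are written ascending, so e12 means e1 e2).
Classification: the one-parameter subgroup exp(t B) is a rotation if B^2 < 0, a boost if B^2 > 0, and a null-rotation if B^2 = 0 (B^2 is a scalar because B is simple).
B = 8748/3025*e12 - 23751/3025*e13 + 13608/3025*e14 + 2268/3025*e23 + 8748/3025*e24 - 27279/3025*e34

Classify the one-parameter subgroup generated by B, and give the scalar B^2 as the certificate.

B^2 term by term: the squares give (8748/3025)^2*(e12)^2 + (-23751/3025)^2*(e13)^2 + (13608/3025)^2*(e14)^2 + (2268/3025)^2*(e23)^2 + (8748/3025)^2*(e24)^2 + (-27279/3025)^2*(e34)^2 = 76527504/9150625*(+1) + 564110001/9150625*(+1) + 185177664/9150625*(+1) + 5143824/9150625*(-1) + 76527504/9150625*(-1) + 744143841/9150625*(-1) = 0 (each basis 2-blade squares to minus the product of its generators' squares); cross terms between blades sharing an index anticommute and cancel; the commuting (index-disjoint) pairs give grade-4 terms 2*c*c'*(blade product), which cancel blade by blade — e1234: -477273384/9150625 + 415547496/9150625 + 61725888/9150625 = 0 — confirming B is simple. So B^2 = 0.
Answer: null-rotation, certificate B^2 = 0. Because 0 is invariant under every versor sandwich, the classification follows from its sign alone.


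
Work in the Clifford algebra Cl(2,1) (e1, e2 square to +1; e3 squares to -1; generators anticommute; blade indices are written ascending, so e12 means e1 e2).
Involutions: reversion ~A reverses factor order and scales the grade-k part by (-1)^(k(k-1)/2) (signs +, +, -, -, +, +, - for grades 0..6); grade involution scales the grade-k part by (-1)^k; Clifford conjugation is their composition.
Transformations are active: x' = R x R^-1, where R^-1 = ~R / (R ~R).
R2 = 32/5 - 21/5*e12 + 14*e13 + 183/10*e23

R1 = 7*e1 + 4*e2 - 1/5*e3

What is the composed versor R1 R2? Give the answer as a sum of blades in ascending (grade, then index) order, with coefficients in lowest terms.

Distribute over the terms of R1 (each basis-blade product reordered to ascending indices, repeated generators contracted through their squares):
(7*e1) R2 = 224/5*e1 - 147/5*e2 + 98*e3 + 1281/10*e123
(4*e2) R2 = 84/5*e1 + 128/5*e2 + 366/5*e3 - 56*e123
(-1/5*e3) R2 = -14/5*e1 - 183/50*e2 - 32/25*e3 + 21/25*e123
Summing the partial products and collecting blades:
Answer: 294/5*e1 - 373/50*e2 + 4248/25*e3 + 3647/50*e123


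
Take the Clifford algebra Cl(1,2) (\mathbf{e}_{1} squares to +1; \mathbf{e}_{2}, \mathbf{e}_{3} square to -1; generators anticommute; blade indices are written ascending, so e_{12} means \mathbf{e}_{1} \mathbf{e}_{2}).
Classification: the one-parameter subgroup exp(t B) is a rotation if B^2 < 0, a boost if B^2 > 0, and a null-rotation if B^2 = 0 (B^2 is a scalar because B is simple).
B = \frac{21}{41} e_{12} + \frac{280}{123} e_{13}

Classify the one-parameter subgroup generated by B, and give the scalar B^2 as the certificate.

B^2 term by term: the squares give (\frac{21}{41})^2*(e_{12})^2 + (\frac{280}{123})^2*(e_{13})^2 = \frac{441}{1681}*(+1) + \frac{78400}{15129}*(+1) = \frac{49}{9} (each basis 2-blade squares to minus the product of its generators' squares); cross terms between blades sharing an index anticommute and cancel. So B^2 = \frac{49}{9}.
Answer: boost, certificate B^2 = \frac{49}{9}. Note: conjugating B changes its blade decomposition but never the scalar B^2 = \frac{49}{9}, whose sign settles the classification.


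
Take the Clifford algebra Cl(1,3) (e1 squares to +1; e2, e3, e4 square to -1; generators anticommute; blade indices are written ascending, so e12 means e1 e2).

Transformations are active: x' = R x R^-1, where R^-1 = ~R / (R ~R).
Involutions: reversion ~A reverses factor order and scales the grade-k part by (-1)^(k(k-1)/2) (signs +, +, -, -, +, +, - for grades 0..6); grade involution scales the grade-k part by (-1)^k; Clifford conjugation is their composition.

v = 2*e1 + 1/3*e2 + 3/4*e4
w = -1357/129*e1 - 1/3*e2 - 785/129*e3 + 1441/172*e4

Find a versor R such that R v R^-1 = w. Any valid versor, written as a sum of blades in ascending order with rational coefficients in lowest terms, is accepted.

Key observation: q(v) = q(w) = 479/144 (sandwiches preserve the norm), so R = v + w = -1099/129*e1 - 785/129*e3 + 785/86*e4 works whenever it is invertible — the component of v along it is kept and (v - w)/2 reverses, sending v to w.
Answer: -1099/129*e1 - 785/129*e3 + 785/86*e4


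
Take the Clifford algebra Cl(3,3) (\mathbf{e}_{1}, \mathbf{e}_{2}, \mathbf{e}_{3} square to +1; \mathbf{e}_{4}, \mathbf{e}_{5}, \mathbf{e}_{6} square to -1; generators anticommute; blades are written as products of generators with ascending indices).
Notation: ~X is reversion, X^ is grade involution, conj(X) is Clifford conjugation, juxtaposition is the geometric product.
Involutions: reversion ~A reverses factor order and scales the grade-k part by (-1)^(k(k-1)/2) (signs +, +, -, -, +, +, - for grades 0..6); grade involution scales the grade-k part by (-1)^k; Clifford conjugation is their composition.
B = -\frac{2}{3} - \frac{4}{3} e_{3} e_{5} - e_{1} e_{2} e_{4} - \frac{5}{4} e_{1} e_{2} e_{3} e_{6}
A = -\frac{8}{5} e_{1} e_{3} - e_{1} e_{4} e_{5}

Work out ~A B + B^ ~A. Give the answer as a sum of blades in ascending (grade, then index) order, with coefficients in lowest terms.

first term: -\frac{16}{15} e_{1} e_{3} - \frac{32}{15} e_{1} e_{5} - e_{2} e_{5} - 2 e_{2} e_{6} + \frac{4}{3} e_{1} e_{3} e_{4} - \frac{2}{3} e_{1} e_{4} e_{5} - \frac{8}{5} e_{2} e_{3} e_{4} - \frac{5}{4} e_{2} e_{3} e_{4} e_{5} e_{6}
second term: -\frac{16}{15} e_{1} e_{3} + \frac{32}{15} e_{1} e_{5} - e_{2} e_{5} - 2 e_{2} e_{6} - \frac{4}{3} e_{1} e_{3} e_{4} - \frac{2}{3} e_{1} e_{4} e_{5} - \frac{8}{5} e_{2} e_{3} e_{4} + \frac{5}{4} e_{2} e_{3} e_{4} e_{5} e_{6}
Answer: -\frac{32}{15} e_{1} e_{3} - 2 e_{2} e_{5} - 4 e_{2} e_{6} - \frac{4}{3} e_{1} e_{4} e_{5} - \frac{16}{5} e_{2} e_{3} e_{4}


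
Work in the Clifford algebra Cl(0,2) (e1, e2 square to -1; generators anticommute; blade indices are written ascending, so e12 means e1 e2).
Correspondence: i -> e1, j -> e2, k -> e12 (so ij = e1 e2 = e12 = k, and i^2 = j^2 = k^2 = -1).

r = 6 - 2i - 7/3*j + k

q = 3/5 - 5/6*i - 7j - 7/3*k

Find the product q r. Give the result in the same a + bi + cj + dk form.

In blades: q = 3/5 - 5/6*e1 - 7*e2 - 7/3*e12, r = 6 - 2*e1 - 7/3*e2 + e12.
Distribute q over r term by term (generator squares from the signature, products reordered to ascending indices): (3/5)*r = 18/5 - 6/5*e1 - 7/5*e2 + 3/5*e12; (-5/6*e1)*r = -5/3 - 5*e1 + 5/6*e2 + 35/18*e12; (-7*e2)*r = -49/3 - 7*e1 - 42*e2 - 14*e12; (-7/3*e12)*r = 7/3 - 49/9*e1 + 14/3*e2 - 14*e12.
Sum: -181/15 - 839/45*e1 - 379/10*e2 - 2291/90*e12; translating back through the correspondence:
Answer: -181/15 - 839/45*i - 379/10*j - 2291/90*k


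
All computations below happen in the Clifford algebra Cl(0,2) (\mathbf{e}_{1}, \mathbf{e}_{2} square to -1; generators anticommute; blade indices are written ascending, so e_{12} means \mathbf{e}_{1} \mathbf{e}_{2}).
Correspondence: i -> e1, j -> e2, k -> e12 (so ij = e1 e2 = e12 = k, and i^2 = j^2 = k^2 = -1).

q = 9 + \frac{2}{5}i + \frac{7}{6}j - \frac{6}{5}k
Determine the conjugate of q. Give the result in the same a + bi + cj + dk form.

In blades: q = 9 + \frac{2}{5} e_{1} + \frac{7}{6} e_{2} - \frac{6}{5} e_{12}.
Conjugation here is Clifford conjugation: the scalar is fixed and the grade-1 and grade-2 blades all flip sign, giving 9 - \frac{2}{5} e_{1} - \frac{7}{6} e_{2} + \frac{6}{5} e_{12}; translating back:
Answer: 9 - \frac{2}{5}i - \frac{7}{6}j + \frac{6}{5}k


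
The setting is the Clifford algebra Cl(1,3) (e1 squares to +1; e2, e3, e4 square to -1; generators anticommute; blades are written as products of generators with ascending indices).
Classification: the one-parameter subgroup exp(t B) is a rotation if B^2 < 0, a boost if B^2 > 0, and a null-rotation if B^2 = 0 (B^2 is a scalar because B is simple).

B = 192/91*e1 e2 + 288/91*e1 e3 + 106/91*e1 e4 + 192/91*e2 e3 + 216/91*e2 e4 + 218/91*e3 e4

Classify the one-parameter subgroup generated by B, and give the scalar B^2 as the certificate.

B^2 term by term: the squares give (192/91)^2*(e1 e2)^2 + (288/91)^2*(e1 e3)^2 + (106/91)^2*(e1 e4)^2 + (192/91)^2*(e2 e3)^2 + (216/91)^2*(e2 e4)^2 + (218/91)^2*(e3 e4)^2 = 36864/8281*(+1) + 82944/8281*(+1) + 11236/8281*(+1) + 36864/8281*(-1) + 46656/8281*(-1) + 47524/8281*(-1) = 0 (each basis 2-blade squares to minus the product of its generators' squares); cross terms between blades sharing an index anticommute and cancel; the commuting (index-disjoint) pairs give grade-4 terms 2*c*c'*(blade product), which cancel blade by blade — e1 e2 e3 e4: 83712/8281 - 124416/8281 + 40704/8281 = 0 — confirming B is simple. So B^2 = 0.
Answer: null-rotation, certificate B^2 = 0. Key observation: B^2 = 0 is a conjugation invariant, so its sign decides the class regardless of the surface form of B.


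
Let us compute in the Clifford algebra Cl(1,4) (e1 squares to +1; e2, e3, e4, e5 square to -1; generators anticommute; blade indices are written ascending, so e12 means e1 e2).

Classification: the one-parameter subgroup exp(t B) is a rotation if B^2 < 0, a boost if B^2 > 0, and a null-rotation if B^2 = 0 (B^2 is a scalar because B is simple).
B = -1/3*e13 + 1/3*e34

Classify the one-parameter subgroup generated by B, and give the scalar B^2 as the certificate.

B^2 term by term: the squares give (-1/3)^2*(e13)^2 + (1/3)^2*(e34)^2 = 1/9*(+1) + 1/9*(-1) = 0 (each basis 2-blade squares to minus the product of its generators' squares); cross terms between blades sharing an index anticommute and cancel. So B^2 = 0.
Answer: null-rotation, certificate B^2 = 0. No conjugation can change B^2 = 0; the sign gives the class.


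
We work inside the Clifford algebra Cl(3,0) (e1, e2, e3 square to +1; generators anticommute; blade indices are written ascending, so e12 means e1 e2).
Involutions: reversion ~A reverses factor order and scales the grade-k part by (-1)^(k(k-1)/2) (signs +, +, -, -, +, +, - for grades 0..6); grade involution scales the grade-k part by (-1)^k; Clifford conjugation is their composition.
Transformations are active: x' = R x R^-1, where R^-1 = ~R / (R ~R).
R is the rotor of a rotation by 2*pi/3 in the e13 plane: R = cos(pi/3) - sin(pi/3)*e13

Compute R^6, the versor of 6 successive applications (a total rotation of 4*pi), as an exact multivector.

Because a rotor carries half the rotation angle, composing 6 copies of this e13-plane rotor multiplies the phase: 6*(pi/3) = 2*pi, hence R^6 = cos(2*pi) - sin(2*pi)*e13.
cos(2*pi) = 1 and sin(2*pi) = 0, so R^6 = 1. The total rotation 4*pi is 2 full turns, so every vector returns to itself, yet the rotor is +1, back on the identity sheet (an even number of 2*pi turns).
Answer: 1


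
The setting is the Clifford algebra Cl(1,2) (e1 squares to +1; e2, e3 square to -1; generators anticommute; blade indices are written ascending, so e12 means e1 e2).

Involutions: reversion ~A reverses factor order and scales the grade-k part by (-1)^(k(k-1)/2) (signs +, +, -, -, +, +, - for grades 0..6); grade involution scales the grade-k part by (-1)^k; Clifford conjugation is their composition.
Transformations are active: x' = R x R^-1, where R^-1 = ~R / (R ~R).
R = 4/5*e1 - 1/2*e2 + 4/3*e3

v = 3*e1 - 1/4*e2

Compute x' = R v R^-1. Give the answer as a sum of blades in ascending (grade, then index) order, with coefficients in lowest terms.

~R = 4/5*e1 - 1/2*e2 + 4/3*e3, and R ~R = -1249/900, so R^-1 = ~R / (-1249/900).
R v = 91/40 + 13/10*e12 - 4*e13 + 1/3*e23
Answer: -7023/1249*e1 + 9439/4996*e2 - 5460/1249*e3


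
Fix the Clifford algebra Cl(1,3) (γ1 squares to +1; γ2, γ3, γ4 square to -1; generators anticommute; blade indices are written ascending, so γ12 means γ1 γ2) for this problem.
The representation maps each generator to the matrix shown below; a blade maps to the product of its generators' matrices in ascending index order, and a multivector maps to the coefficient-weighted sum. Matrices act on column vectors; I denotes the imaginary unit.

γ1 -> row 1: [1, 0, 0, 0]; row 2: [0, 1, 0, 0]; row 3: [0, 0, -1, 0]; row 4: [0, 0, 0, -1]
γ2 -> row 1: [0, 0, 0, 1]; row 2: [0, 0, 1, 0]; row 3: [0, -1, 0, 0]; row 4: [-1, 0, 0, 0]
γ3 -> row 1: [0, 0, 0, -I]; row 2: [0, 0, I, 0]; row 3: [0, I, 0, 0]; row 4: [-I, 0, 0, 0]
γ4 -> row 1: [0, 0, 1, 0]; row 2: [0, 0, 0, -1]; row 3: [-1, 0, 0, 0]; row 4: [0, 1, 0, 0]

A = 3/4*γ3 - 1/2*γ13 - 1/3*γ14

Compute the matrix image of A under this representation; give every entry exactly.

Bivector images (products of the table entries): rho(γ13) = rho(γ1)rho(γ3) = row 1: [0, 0, 0, -I]; row 2: [0, 0, I, 0]; row 3: [0, -I, 0, 0]; row 4: [I, 0, 0, 0]; rho(γ14) = rho(γ1)rho(γ4) = row 1: [0, 0, 1, 0]; row 2: [0, 0, 0, -1]; row 3: [1, 0, 0, 0]; row 4: [0, -1, 0, 0].
M = (3/4)*rho(γ3) + (-1/2)*rho(γ13) + (-1/3)*rho(γ14), summed entrywise:
Answer: row 1: [0, 0, -1/3, -I/4]; row 2: [0, 0, I/4, 1/3]; row 3: [-1/3, 5*I/4, 0, 0]; row 4: [-5*I/4, 1/3, 0, 0]


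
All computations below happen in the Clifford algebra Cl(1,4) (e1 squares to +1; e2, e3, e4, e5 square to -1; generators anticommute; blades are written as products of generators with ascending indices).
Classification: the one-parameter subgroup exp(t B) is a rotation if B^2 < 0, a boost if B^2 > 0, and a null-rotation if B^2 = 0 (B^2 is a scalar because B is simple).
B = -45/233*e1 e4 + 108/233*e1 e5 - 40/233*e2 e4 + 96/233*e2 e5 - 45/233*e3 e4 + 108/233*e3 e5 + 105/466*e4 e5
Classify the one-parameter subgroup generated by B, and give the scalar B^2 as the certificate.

B^2 term by term: the squares give (-45/233)^2*(e1 e4)^2 + (108/233)^2*(e1 e5)^2 + (-40/233)^2*(e2 e4)^2 + (96/233)^2*(e2 e5)^2 + (-45/233)^2*(e3 e4)^2 + (108/233)^2*(e3 e5)^2 + (105/466)^2*(e4 e5)^2 = 2025/54289*(+1) + 11664/54289*(+1) + 1600/54289*(-1) + 9216/54289*(-1) + 2025/54289*(-1) + 11664/54289*(-1) + 11025/217156*(-1) = -1/4 (each basis 2-blade squares to minus the product of its generators' squares); cross terms between blades sharing an index anticommute and cancel; the commuting (index-disjoint) pairs give grade-4 terms 2*c*c'*(blade product), which cancel blade by blade — e1 e2 e4 e5: 8640/54289 - 8640/54289 = 0; e1 e3 e4 e5: 9720/54289 - 9720/54289 = 0; e2 e3 e4 e5: 8640/54289 - 8640/54289 = 0 — confirming B is simple. So B^2 = -1/4.
Answer: rotation, certificate B^2 = -1/4. Certificate logic: -1/4 is a conjugation-invariant scalar, so its sign fixes rotation versus boost versus null-rotation outright.


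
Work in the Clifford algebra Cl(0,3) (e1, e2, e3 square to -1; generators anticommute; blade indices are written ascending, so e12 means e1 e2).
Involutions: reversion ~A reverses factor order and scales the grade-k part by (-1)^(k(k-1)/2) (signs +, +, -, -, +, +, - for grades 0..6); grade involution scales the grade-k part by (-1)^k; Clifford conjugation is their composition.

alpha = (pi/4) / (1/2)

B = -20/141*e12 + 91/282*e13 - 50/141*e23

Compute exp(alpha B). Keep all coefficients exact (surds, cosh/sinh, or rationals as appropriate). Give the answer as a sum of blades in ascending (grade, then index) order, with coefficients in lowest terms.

B^2 term by term: the squares give (-20/141)^2*(e12)^2 + (91/282)^2*(e13)^2 + (-50/141)^2*(e23)^2 = 400/19881*(-1) + 8281/79524*(-1) + 2500/19881*(-1) = -1/4 (each basis 2-blade squares to minus the product of its generators' squares); cross terms between blades sharing an index anticommute and cancel. So B^2 = -1/4.
B^2 = -1/4 — circular case — the even/odd split gives cos and sin: l = 1/2, alpha*l = pi/4, so exp(alpha B) = cos(pi/4) + (sin(pi/4)/(1/2))*B = sqrt(2)/2 + (sqrt(2))*B.
Answer: sqrt(2)/2 - 20*sqrt(2)/141*e12 + 91*sqrt(2)/282*e13 - 50*sqrt(2)/141*e23


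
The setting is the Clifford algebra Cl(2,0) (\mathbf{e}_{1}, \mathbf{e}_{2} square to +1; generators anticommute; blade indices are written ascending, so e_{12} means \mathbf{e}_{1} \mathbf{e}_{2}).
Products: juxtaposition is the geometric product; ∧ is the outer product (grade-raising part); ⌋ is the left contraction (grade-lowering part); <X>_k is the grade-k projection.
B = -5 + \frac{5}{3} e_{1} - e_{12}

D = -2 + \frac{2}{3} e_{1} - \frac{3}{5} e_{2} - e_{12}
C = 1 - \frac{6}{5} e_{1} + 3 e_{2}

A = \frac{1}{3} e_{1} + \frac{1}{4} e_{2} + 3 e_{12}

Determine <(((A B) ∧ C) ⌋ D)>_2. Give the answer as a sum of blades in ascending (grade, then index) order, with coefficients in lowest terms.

step 1: \frac{32}{9} - \frac{17}{12} e_{1} - \frac{79}{12} e_{2} - \frac{185}{12} e_{12}
step 2: \frac{32}{9} - \frac{341}{60} e_{1} + \frac{49}{12} e_{2} - \frac{827}{30} e_{12}
step 3: -\frac{491}{12} + \frac{697}{108} e_{1} + \frac{71}{20} e_{2} - \frac{32}{9} e_{12}
step 4: -\frac{32}{9} e_{12}
Answer: -\frac{32}{9} e_{12}


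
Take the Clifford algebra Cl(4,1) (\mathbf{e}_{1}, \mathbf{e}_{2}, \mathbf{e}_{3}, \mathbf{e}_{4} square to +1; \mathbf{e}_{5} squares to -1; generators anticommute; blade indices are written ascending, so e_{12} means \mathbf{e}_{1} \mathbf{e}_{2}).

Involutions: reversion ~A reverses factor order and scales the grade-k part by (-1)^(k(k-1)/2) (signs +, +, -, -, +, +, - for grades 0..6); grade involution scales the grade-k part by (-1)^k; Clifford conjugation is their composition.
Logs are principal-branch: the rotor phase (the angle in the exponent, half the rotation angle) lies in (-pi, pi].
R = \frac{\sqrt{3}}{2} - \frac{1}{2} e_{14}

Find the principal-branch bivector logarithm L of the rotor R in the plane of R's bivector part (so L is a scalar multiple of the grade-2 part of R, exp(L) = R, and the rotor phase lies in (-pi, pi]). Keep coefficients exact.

The scalar part of R is \frac{\sqrt{3}}{2}, which pins the rotor phase on the principal branch; dividing the bivector part by the sine of that phase recovers the unit plane, and L is the phase times that plane.
Concretely: cos(phase) = \frac{\sqrt{3}}{2} gives phase = ±\frac{\pi}{6}, and since phase/sin(phase) is even the sign is immaterial: L = (phase/sin(phase)) * <R>_2 = (\frac{\pi}{3}) * <R>_2.
Answer: - \frac{\pi}{6} e_{14}
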